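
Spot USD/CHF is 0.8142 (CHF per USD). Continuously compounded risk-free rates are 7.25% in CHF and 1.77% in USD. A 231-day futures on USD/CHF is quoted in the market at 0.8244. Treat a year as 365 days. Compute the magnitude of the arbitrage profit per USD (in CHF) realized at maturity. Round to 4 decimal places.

0.0185 per USD (in CHF)

Fair futures: F* = S·e^(carry·T), with carry = (r_CHF − r_USD) = 0.0725 − 0.0177 = 0.0548
F* = 0.8142 · e^(0.0548 × 231/365) = 0.8142 · e^0.034682 = 0.8142 × 1.035290 = 0.8429
Market 0.8244 < fair 0.8429: forward underpriced → reverse cash-and-carry (short spot, go long the forward).
At maturity, profit = |F_mkt − F*| = |0.8244 − 0.8429| = 0.0185 per USD (in CHF)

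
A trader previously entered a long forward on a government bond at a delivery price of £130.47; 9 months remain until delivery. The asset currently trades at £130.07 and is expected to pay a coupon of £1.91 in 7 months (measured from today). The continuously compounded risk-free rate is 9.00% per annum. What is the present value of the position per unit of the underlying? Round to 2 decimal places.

PV(remaining coupons) I = 1.91·e^(−0.0900·7/12) = 1.8123
Current forward F = (S − I)·e^(rT) = (130.07 − 1.8123)·e^(0.0900·9/12) = 128.2577 × 1.069830 = 137.2139
Value (long) = (F − K)·e^(−rT) = (137.2139 − 130.47) × 0.934728 = 6.3037
Value = £6.30

£6.30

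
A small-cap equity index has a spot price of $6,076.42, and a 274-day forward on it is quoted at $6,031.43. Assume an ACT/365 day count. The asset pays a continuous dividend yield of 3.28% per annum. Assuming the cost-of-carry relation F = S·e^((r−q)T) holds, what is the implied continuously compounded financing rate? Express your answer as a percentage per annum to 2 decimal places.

From F = S·e^((r−q)T): (r − q) = ln(F/S)/T
ln(6031.43/6076.42) = ln(0.992596) = -0.007432
(r − q) = -0.007432 / (274/365) = -0.009900
r = ln(F/S)/T + q = -0.009900 + 0.0328 = 0.022900
r = 2.29%

2.29%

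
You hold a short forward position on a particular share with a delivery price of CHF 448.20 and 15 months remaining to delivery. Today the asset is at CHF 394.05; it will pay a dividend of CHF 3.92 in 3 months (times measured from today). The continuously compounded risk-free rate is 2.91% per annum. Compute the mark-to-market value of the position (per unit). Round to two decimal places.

PV(remaining dividends) I = 3.92·e^(−0.0291·3/12) = 3.8916
Current forward F = (S − I)·e^(rT) = (394.05 − 3.8916)·e^(0.0291·15/12) = 390.1584 × 1.037045 = 404.6118
Value (long) = (F − K)·e^(−rT) = (404.6118 − 448.20) × 0.964279 = -42.0312
Short position value = −(long value) = CHF 42.03

CHF 42.03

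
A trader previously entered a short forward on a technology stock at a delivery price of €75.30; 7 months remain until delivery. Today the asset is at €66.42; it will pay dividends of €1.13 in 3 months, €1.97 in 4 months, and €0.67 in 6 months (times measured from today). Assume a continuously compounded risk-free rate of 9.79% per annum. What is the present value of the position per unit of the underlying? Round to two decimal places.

PV(remaining dividends) I = 1.13·e^(−0.0979·3/12) + 1.97·e^(−0.0979·4/12) + 0.67·e^(−0.0979·6/12) = 3.6474
Current forward F = (S − I)·e^(rT) = (66.42 − 3.6474)·e^(0.0979·7/12) = 62.7726 × 1.058771 = 66.4618
Value (long) = (F − K)·e^(−rT) = (66.4618 − 75.30) × 0.944492 = -8.3476
Short position value = −(long value) = €8.35

€8.35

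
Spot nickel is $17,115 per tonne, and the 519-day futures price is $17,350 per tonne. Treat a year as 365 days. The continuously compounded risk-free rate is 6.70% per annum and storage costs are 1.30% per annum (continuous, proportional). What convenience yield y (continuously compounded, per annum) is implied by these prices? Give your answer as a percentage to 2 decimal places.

F = S·e^((r+u−y)T) ⇒ (r+u−y) = ln(F/S)/T
ln(17350/17115) = 0.013637; /T ⇒ 0.009591
y = r + u − ln(F/S)/T = 0.0670 + 0.0130 − 0.009591 = 0.070409
y = 7.04%

7.04%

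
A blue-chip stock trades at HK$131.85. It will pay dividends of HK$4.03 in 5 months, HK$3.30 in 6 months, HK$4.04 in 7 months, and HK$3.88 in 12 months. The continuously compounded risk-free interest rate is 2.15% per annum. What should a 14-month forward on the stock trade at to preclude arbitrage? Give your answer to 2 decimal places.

HK$119.77

PV(dividends) I = 4.03·e^(−0.0215·5/12) + 3.30·e^(−0.0215·6/12) + 4.04·e^(−0.0215·7/12) + 3.88·e^(−0.0215·12/12)
I = 3.9941 + 3.2647 + 3.9896 + 3.7975 = 15.0459
F = (S − I)·e^(rT) = (131.85 − 15.0459) · e^(0.0215·14/12)
= 116.8041 · e^0.025083 = 116.8041 × 1.025400 = HK$119.77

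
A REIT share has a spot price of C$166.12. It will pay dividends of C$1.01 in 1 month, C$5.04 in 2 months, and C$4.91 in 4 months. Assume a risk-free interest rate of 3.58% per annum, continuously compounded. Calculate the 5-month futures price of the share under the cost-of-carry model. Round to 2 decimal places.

C$157.58

PV(dividends) I = 1.01·e^(−0.0358·1/12) + 5.04·e^(−0.0358·2/12) + 4.91·e^(−0.0358·4/12)
I = 1.0070 + 5.0100 + 4.8518 = 10.8688
F = (S − I)·e^(rT) = (166.12 − 10.8688) · e^(0.0358·5/12)
= 155.2512 · e^0.014917 = 155.2512 × 1.015029 = C$157.58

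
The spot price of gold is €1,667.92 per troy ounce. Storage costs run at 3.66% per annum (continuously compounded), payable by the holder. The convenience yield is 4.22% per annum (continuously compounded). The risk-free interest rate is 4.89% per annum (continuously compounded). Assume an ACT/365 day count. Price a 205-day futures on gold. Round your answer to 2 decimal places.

€1,708.98 per troy ounce

Net carry = r + u − y = 0.0489 + 0.0366 − 0.0422 = 0.0433
F = S·e^((r+u−y)T) = 1667.92 · e^(0.0433 × 205/365) = 1667.92 · e^0.02431918
= 1667.92 × 1.02461730 = €1,708.98 per troy ounce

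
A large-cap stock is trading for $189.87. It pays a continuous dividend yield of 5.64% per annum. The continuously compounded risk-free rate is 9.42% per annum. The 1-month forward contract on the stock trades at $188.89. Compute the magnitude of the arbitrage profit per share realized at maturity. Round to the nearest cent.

Fair forward: F* = S·e^(carry·T), with carry = (r − q) = 0.0942 − 0.0564 = 0.0378
F* = 189.87 · e^(0.0378 × 1/12) = 189.87 · e^0.003150 = 189.87 × 1.003155 = $190.4690
Market $188.89 < fair $190.4690: forward underpriced → reverse cash-and-carry (short spot, go long the forward).
At maturity, profit = |F_mkt − F*| = |188.89 − 190.4690| = $1.58 per share

$1.58 per share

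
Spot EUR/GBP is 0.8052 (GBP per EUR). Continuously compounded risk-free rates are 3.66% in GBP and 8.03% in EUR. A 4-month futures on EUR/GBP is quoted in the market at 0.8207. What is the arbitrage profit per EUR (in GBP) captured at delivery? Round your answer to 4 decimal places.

0.0271 per EUR (in GBP)

Fair futures: F* = S·e^(carry·T), with carry = (r_GBP − r_EUR) = 0.0366 − 0.0803 = -0.0437
F* = 0.8052 · e^(-0.0437 × 4/12) = 0.8052 · e^-0.014567 = 0.8052 × 0.985539 = 0.7936
Market 0.8207 > fair 0.7936: forward overpriced → cash-and-carry (buy spot, short the forward).
At maturity, profit = |F_mkt − F*| = |0.8207 − 0.7936| = 0.0271 per EUR (in GBP)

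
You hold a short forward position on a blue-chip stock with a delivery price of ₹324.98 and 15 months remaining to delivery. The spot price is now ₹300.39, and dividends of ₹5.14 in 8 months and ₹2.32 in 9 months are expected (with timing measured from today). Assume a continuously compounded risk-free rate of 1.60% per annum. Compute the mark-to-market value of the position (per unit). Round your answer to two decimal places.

₹25.53

PV(remaining dividends) I = 5.14·e^(−0.0160·8/12) + 2.32·e^(−0.0160·9/12) = 7.3778
Current forward F = (S − I)·e^(rT) = (300.39 − 7.3778)·e^(0.0160·15/12) = 293.0122 × 1.020201 = 298.9313
Value (long) = (F − K)·e^(−rT) = (298.9313 − 324.98) × 0.980199 = -25.5329
Short position value = −(long value) = ₹25.53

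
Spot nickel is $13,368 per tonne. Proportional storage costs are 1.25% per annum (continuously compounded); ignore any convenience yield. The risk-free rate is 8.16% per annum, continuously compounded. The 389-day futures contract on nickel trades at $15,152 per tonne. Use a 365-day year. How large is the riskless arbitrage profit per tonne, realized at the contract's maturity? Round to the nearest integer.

Fair futures: F* = S·e^(carry·T), with carry = (r + u) = 0.0816 + 0.0125 = 0.0941
F* = 13368 · e^(0.0941 × 389/365) = 13368 · e^0.100287 = 13368 × 1.105488 = $14778.1636
Market $15152 > fair $14778.1636: forward overpriced → cash-and-carry (buy spot, short the forward).
At maturity, profit = |F_mkt − F*| = |15152 − 14778.1636| = $374 per tonne

$374 per tonne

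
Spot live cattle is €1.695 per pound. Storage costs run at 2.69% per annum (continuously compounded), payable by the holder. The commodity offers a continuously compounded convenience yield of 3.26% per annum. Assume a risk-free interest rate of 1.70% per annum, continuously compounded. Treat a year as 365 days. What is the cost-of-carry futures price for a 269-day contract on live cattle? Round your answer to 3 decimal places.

€1.709 per pound

Net carry = r + u − y = 0.0170 + 0.0269 − 0.0326 = 0.0113
F = S·e^((r+u−y)T) = 1.695 · e^(0.0113 × 269/365) = 1.695 · e^0.008328
= 1.695 × 1.008363 = €1.709 per pound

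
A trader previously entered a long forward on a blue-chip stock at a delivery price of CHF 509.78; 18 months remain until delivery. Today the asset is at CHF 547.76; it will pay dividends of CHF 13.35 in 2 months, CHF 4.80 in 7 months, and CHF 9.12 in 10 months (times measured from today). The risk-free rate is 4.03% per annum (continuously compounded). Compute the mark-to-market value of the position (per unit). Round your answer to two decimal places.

CHF 41.12

PV(remaining dividends) I = 13.35·e^(−0.0403·2/12) + 4.80·e^(−0.0403·7/12) + 9.12·e^(−0.0403·10/12) = 26.7679
Current forward F = (S − I)·e^(rT) = (547.76 − 26.7679)·e^(0.0403·18/12) = 520.9921 × 1.062314 = 553.4572
Value (long) = (F − K)·e^(−rT) = (553.4572 − 509.78) × 0.941341 = 41.1151
Value = CHF 41.12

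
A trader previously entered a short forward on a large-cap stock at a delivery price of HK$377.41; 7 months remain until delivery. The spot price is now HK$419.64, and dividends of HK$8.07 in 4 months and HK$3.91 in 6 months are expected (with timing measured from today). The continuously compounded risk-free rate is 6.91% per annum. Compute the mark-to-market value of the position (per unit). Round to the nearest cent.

PV(remaining dividends) I = 8.07·e^(−0.0691·4/12) + 3.91·e^(−0.0691·6/12) = 11.6635
Current forward F = (S − I)·e^(rT) = (419.64 − 11.6635)·e^(0.0691·7/12) = 407.9765 × 1.041132 = 424.7574
Value (long) = (F − K)·e^(−rT) = (424.7574 − 377.41) × 0.960493 = 45.4768
Short position value = −(long value) = -HK$45.48

-HK$45.48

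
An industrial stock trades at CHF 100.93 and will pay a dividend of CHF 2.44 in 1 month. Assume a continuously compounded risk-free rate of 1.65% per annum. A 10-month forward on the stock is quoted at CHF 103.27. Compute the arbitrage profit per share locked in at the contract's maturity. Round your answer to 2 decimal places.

PV(dividends) I = 2.44·e^(−0.0165·1/12) = 2.4366
Fair forward F* = (S − I)·e^(rT) = (100.93 − 2.4366)·e^0.013750 = 98.4934 × 1.013845 = 99.8570
Market CHF 103.27 > fair 99.8570: forward overpriced → cash-and-carry (borrow at r, buy the stock and collect the dividends, short the forward).
Profit at T = |F_mkt − F*| = |103.27 − 99.8570| = CHF 3.41 per share

CHF 3.41 per share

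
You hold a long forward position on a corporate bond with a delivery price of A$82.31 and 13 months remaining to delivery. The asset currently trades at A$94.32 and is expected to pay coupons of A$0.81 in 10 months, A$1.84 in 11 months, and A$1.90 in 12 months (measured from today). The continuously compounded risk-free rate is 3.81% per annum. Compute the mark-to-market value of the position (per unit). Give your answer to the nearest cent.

PV(remaining coupons) I = 0.81·e^(−0.0381·10/12) + 1.84·e^(−0.0381·11/12) + 1.90·e^(−0.0381·12/12) = 4.3905
Current forward F = (S − I)·e^(rT) = (94.32 − 4.3905)·e^(0.0381·13/12) = 89.9295 × 1.042139 = 93.7190
Value (long) = (F − K)·e^(−rT) = (93.7190 − 82.31) × 0.959565 = 10.9477
Value = A$10.95

A$10.95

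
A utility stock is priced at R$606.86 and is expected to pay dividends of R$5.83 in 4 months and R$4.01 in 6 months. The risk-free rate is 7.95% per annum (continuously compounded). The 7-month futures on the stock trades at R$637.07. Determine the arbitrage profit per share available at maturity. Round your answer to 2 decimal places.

R$11.39 per share

PV(dividends) I = 5.83·e^(−0.0795·4/12) + 4.01·e^(−0.0795·6/12) = 9.5313
Fair futures F* = (S − I)·e^(rT) = (606.86 − 9.5313)·e^0.046375 = 597.3287 × 1.047467 = 625.6821
Market R$637.07 > fair 625.6821: forward overpriced → cash-and-carry (borrow at r, buy the stock and collect the dividends, short the forward).
Profit at T = |F_mkt − F*| = |637.07 − 625.6821| = R$11.39 per share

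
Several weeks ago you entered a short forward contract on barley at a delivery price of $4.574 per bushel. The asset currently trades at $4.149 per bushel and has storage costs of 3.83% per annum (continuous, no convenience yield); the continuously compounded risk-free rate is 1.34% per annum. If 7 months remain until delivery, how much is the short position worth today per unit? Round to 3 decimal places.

$0.296 per bushel

Current fair forward for the remaining 7 months: F = S·e^((r + u)·T), (r + u) = 0.0134 + 0.0383 = 0.0517
F = 4.149 · e^(0.0517 × 7/12) = 4.149 × 1.030618 = 4.2760
Value of long forward = (F − K)·e^(−rT) = (4.2760 − 4.574) · e^(−0.0134·7/12)
= -0.2980 × 0.992214 = -0.296
Short position value = −(long value) = $0.296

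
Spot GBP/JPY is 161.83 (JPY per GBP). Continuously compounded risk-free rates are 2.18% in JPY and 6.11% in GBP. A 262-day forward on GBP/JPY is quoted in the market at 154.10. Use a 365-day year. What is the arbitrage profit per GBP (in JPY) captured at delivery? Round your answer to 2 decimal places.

3.23 per GBP (in JPY)

Fair forward: F* = S·e^(carry·T), with carry = (r_JPY − r_GBP) = 0.0218 − 0.0611 = -0.0393
F* = 161.83 · e^(-0.0393 × 262/365) = 161.83 · e^-0.028210 = 161.83 × 0.972184 = 157.3285
Market 154.10 < fair 157.3285: forward underpriced → reverse cash-and-carry (short spot, go long the forward).
At maturity, profit = |F_mkt − F*| = |154.10 − 157.3285| = 3.23 per GBP (in JPY)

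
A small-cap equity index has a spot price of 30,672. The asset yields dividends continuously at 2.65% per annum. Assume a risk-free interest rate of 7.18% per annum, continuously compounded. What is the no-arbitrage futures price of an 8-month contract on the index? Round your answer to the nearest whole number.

31,612

F = S·e^((r − q)T) = 30672 · e^((0.0718 − 0.0265) × 8/12)
= 30672 · e^0.030200 = 30672 × 1.030661
F = 31,612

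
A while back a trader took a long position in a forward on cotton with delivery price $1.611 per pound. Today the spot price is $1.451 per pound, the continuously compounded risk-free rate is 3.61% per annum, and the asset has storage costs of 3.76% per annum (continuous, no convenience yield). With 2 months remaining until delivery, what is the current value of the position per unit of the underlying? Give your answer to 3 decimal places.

Current fair forward for the remaining 2 months: F = S·e^((r + u)·T), (r + u) = 0.0361 + 0.0376 = 0.0737
F = 1.451 · e^(0.0737 × 2/12) = 1.451 × 1.012359 = 1.4689
Value of long forward = (F − K)·e^(−rT) = (1.4689 − 1.611) · e^(−0.0361·2/12)
= -0.1421 × 0.994001 = -0.141

-$0.141 per pound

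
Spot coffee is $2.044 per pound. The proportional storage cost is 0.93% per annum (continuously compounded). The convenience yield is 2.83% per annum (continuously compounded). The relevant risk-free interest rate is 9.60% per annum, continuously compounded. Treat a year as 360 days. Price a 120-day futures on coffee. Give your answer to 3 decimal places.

Net carry = r + u − y = 0.0960 + 0.0093 − 0.0283 = 0.0770
F = S·e^((r+u−y)T) = 2.044 · e^(0.0770 × 120/360) = 2.044 · e^0.025667
= 2.044 × 1.025999 = $2.097 per pound

$2.097 per pound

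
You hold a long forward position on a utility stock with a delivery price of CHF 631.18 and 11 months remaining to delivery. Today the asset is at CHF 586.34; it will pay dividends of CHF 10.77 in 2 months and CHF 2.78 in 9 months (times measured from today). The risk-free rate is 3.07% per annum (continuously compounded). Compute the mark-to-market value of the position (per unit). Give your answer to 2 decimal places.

PV(remaining dividends) I = 10.77·e^(−0.0307·2/12) + 2.78·e^(−0.0307·9/12) = 13.4318
Current forward F = (S − I)·e^(rT) = (586.34 − 13.4318)·e^(0.0307·11/12) = 572.9082 × 1.028541 = 589.2596
Value (long) = (F − K)·e^(−rT) = (589.2596 − 631.18) × 0.972251 = -40.7572
Value = -CHF 40.76

-CHF 40.76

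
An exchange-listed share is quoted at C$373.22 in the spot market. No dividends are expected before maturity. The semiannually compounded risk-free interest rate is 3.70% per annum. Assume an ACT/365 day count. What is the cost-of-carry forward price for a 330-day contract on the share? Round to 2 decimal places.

C$385.80

F = S · (1+r/2)^(2T)
= 373.22 × 1.033702
F = C$385.80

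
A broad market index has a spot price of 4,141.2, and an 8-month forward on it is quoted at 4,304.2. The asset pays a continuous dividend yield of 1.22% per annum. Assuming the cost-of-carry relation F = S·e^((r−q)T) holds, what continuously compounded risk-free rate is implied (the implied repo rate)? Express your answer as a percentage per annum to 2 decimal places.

From F = S·e^((r−q)T): (r − q) = ln(F/S)/T
ln(4304.2/4141.2) = ln(1.039361) = 0.038606
(r − q) = 0.038606 / (8/12) = 0.057909
r = ln(F/S)/T + q = 0.057909 + 0.0122 = 0.070109
r = 7.01%

7.01%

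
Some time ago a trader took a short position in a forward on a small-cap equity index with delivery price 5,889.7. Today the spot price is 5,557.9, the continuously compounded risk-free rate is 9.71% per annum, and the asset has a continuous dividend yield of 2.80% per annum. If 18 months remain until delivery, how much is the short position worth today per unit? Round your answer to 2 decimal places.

Current fair forward for the remaining 18 months: F = S·e^((r − q)·T), (r − q) = 0.0971 − 0.0280 = 0.0691
F = 5557.9 · e^(0.0691 × 18/12) = 5557.9 × 1.10921216 = 6164.8903
Value of long forward = (F − K)·e^(−rT) = (6164.8903 − 5889.7) · e^(−0.0971·18/12)
= 275.1903 × 0.86446021 = 237.89
Short position value = −(long value) = -237.89

-237.89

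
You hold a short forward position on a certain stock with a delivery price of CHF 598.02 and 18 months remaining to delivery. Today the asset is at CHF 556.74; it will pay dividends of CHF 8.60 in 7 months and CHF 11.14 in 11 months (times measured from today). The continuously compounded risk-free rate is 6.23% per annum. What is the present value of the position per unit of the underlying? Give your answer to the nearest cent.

PV(remaining dividends) I = 8.60·e^(−0.0623·7/12) + 11.14·e^(−0.0623·11/12) = 18.8147
Current forward F = (S − I)·e^(rT) = (556.74 − 18.8147)·e^(0.0623·18/12) = 537.9253 × 1.097956 = 590.6183
Value (long) = (F − K)·e^(−rT) = (590.6183 − 598.02) × 0.910784 = -6.7413
Short position value = −(long value) = CHF 6.74

CHF 6.74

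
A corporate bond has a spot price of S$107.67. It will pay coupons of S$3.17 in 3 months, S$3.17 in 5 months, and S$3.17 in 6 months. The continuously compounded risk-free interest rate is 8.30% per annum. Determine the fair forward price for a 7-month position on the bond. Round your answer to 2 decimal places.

S$103.35

PV(coupons) I = 3.17·e^(−0.0830·3/12) + 3.17·e^(−0.0830·5/12) + 3.17·e^(−0.0830·6/12)
I = 3.1049 + 3.0622 + 3.0411 = 9.2082
F = (S − I)·e^(rT) = (107.67 − 9.2082) · e^(0.0830·7/12)
= 98.4618 · e^0.048417 = 98.4618 × 1.049608 = S$103.35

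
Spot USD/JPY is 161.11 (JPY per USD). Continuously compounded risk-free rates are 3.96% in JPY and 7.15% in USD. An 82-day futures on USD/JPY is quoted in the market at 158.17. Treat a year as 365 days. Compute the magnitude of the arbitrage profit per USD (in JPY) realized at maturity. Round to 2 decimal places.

Fair futures: F* = S·e^(carry·T), with carry = (r_JPY − r_USD) = 0.0396 − 0.0715 = -0.0319
F* = 161.11 · e^(-0.0319 × 82/365) = 161.11 · e^-0.007167 = 161.11 × 0.992859 = 159.9595
Market 158.17 < fair 159.9595: forward underpriced → reverse cash-and-carry (short spot, go long the forward).
At maturity, profit = |F_mkt − F*| = |158.17 − 159.9595| = 1.79 per USD (in JPY)

1.79 per USD (in JPY)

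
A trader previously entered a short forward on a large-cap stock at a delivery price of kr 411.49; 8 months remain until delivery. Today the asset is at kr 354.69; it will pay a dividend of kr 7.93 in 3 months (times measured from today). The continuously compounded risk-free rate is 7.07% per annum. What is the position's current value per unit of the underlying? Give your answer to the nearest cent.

kr 45.65

PV(remaining dividends) I = 7.93·e^(−0.0707·3/12) = 7.7911
Current forward F = (S − I)·e^(rT) = (354.69 − 7.7911)·e^(0.0707·8/12) = 346.8989 × 1.048262 = 363.6409
Value (long) = (F − K)·e^(−rT) = (363.6409 − 411.49) × 0.953960 = -45.6461
Short position value = −(long value) = kr 45.65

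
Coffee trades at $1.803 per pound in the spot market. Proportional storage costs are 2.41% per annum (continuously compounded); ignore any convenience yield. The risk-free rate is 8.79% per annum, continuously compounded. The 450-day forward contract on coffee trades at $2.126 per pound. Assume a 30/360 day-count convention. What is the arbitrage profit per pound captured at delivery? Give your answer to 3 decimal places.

Fair forward: F* = S·e^(carry·T), with carry = (r + u) = 0.0879 + 0.0241 = 0.1120
F* = 1.803 · e^(0.1120 × 450/360) = 1.803 · e^0.140000 = 1.803 × 1.150274 = $2.0739
Market $2.126 > fair $2.0739: forward overpriced → cash-and-carry (buy spot, short the forward).
At maturity, profit = |F_mkt − F*| = |2.126 − 2.0739| = $0.052 per pound

$0.052 per pound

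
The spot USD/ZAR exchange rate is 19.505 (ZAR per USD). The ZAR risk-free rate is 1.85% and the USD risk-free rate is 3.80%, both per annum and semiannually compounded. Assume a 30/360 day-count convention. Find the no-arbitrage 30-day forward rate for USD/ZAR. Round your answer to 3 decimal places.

By covered interest parity, F = S · (1+r_ZAR/2)^(2T) / (1+r_USD/2)^(2T)
= 19.505 × 1.001536 / 1.003142 = 19.505 × 0.998399
F = 19.474 ZAR per USD

19.474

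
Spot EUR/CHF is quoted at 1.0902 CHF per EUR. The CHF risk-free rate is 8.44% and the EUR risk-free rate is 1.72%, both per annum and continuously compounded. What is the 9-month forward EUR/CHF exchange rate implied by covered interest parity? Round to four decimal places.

1.1466

F = S·e^((r_CHF − r_EUR)T) = 1.0902 · e^((0.0844 − 0.0172) × 9/12)
= 1.0902 · e^0.050400 = 1.0902 × 1.051692
F = 1.1466 CHF per EUR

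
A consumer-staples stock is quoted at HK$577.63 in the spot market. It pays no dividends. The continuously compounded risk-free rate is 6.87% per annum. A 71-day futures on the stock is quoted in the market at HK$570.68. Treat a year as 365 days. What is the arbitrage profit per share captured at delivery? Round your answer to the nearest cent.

HK$14.72 per share

Fair futures: F* = S·e^(carry·T), with carry = r = 0.0687
F* = 577.63 · e^(0.0687 × 71/365) = 577.63 · e^0.013364 = 577.63 × 1.013454 = HK$585.4014
Market HK$570.68 < fair HK$585.4014: forward underpriced → reverse cash-and-carry (short spot, go long the forward).
At maturity, profit = |F_mkt − F*| = |570.68 − 585.4014| = HK$14.72 per share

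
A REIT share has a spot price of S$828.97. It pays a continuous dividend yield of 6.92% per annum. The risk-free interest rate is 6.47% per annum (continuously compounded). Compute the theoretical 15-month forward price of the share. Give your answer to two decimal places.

S$824.32

F = S·e^((r − q)T) = 828.97 · e^((0.0647 − 0.0692) × 15/12)
= 828.97 · e^-0.005625 = 828.97 × 0.994391
F = S$824.32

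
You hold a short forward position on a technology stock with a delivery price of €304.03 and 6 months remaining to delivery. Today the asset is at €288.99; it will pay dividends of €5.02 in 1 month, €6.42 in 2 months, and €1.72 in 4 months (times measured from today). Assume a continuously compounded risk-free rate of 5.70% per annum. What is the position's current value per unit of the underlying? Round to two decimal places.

€19.54

PV(remaining dividends) I = 5.02·e^(−0.0570·1/12) + 6.42·e^(−0.0570·2/12) + 1.72·e^(−0.0570·4/12) = 13.0431
Current forward F = (S − I)·e^(rT) = (288.99 − 13.0431)·e^(0.0570·6/12) = 275.9469 × 1.028910 = 283.9245
Value (long) = (F − K)·e^(−rT) = (283.9245 − 304.03) × 0.971902 = -19.5406
Short position value = −(long value) = €19.54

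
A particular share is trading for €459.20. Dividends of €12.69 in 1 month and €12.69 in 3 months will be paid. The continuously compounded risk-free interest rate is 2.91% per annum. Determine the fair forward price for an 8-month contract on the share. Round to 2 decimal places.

€442.44

PV(dividends) I = 12.69·e^(−0.0291·1/12) + 12.69·e^(−0.0291·3/12)
I = 12.6593 + 12.5980 = 25.2573
F = (S − I)·e^(rT) = (459.20 − 25.2573) · e^(0.0291·8/12)
= 433.9427 · e^0.019400 = 433.9427 × 1.019589 = €442.44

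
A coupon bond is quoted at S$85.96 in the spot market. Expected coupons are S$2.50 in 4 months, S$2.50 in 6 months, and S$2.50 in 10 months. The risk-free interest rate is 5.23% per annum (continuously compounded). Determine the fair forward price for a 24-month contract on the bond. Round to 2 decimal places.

PV(coupons) I = 2.50·e^(−0.0523·4/12) + 2.50·e^(−0.0523·6/12) + 2.50·e^(−0.0523·10/12)
I = 2.4568 + 2.4355 + 2.3934 = 7.2857
F = (S − I)·e^(rT) = (85.96 − 7.2857) · e^(0.0523·24/12)
= 78.6743 · e^0.104600 = 78.6743 × 1.110266 = S$87.35

S$87.35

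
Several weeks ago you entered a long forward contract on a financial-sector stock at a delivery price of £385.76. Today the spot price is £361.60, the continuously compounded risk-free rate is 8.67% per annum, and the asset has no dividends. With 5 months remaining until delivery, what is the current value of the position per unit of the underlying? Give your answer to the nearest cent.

Current fair forward for the remaining 5 months: F = S·e^(r·T), r = 0.0867
F = 361.60 · e^(0.0867 × 5/12) = 361.60 × 1.036785 = 374.9015
Value of long forward = (F − K)·e^(−rT) = (374.9015 − 385.76) · e^(−0.0867·5/12)
= -10.8585 × 0.964520 = -10.47

-£10.47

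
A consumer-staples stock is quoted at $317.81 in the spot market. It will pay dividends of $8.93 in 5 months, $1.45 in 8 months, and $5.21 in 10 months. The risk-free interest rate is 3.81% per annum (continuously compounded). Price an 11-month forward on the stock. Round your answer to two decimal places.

$313.31

PV(dividends) I = 8.93·e^(−0.0381·5/12) + 1.45·e^(−0.0381·8/12) + 5.21·e^(−0.0381·10/12)
I = 8.7894 + 1.4136 + 5.0472 = 15.2502
F = (S − I)·e^(rT) = (317.81 − 15.2502) · e^(0.0381·11/12)
= 302.5598 · e^0.034925 = 302.5598 × 1.035542 = $313.31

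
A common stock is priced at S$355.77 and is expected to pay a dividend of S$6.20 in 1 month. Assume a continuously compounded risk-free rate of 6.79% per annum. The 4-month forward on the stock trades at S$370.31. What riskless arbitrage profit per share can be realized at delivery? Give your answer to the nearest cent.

S$12.70 per share

PV(dividends) I = 6.20·e^(−0.0679·1/12) = 6.1650
Fair forward F* = (S − I)·e^(rT) = (355.77 − 6.1650)·e^0.022633 = 349.6050 × 1.022891 = 357.6078
Market S$370.31 > fair 357.6078: forward overpriced → cash-and-carry (borrow at r, buy the stock and collect the dividends, short the forward).
Profit at T = |F_mkt − F*| = |370.31 − 357.6078| = S$12.70 per share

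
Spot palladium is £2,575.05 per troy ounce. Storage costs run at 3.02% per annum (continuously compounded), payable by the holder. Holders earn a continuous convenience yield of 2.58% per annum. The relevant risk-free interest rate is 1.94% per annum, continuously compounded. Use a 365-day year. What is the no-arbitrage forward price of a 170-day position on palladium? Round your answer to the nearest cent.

£2,603.75 per troy ounce

Net carry = r + u − y = 0.0194 + 0.0302 − 0.0258 = 0.0238
F = S·e^((r+u−y)T) = 2575.05 · e^(0.0238 × 170/365) = 2575.05 · e^0.01108493
= 2575.05 × 1.01114660 = £2,603.75 per troy ounce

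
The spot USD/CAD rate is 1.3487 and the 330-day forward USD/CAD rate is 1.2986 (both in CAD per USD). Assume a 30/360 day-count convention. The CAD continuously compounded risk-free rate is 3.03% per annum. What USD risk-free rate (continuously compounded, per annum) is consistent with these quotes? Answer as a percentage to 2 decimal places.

F = S·e^((r_CAD − r_USD)T) ⇒ r_USD = r_CAD − ln(F/S)/T
ln(1.2986/1.3487) = -0.037854; /(330/360) = -0.041295
r_USD = 0.0303 + 0.041295 = 0.071595
r_USD = 7.16%

7.16%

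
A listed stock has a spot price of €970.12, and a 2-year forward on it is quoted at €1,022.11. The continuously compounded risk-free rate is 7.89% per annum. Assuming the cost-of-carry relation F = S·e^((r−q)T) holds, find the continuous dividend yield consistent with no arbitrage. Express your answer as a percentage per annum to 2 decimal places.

5.28%

From F = S·e^((r−q)T): (r − q) = ln(F/S)/T
ln(1022.11/970.12) = ln(1.053591) = 0.052204
(r − q) = 0.052204 / (2) = 0.026102
q = r − ln(F/S)/T = 0.0789 − 0.026102 = 0.052798
q = 5.28%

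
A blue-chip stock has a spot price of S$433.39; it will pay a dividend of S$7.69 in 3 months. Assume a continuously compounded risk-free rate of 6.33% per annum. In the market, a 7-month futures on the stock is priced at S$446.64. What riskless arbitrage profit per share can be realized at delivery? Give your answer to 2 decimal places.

S$4.80 per share

PV(dividends) I = 7.69·e^(−0.0633·3/12) = 7.5693
Fair futures F* = (S − I)·e^(rT) = (433.39 − 7.5693)·e^0.036925 = 425.8207 × 1.037615 = 441.8379
Market S$446.64 > fair 441.8379: forward overpriced → cash-and-carry (borrow at r, buy the stock and collect the dividends, short the forward).
Profit at T = |F_mkt − F*| = |446.64 − 441.8379| = S$4.80 per share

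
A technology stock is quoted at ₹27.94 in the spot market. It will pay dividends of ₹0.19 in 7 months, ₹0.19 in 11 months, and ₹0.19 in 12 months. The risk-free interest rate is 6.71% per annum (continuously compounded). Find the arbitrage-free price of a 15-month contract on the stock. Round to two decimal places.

PV(dividends) I = 0.19·e^(−0.0671·7/12) + 0.19·e^(−0.0671·11/12) + 0.19·e^(−0.0671·12/12)
I = 0.1827 + 0.1787 + 0.1777 = 0.5391
F = (S − I)·e^(rT) = (27.94 − 0.5391) · e^(0.0671·15/12)
= 27.4009 · e^0.083875 = 27.4009 × 1.087493 = ₹29.80

₹29.80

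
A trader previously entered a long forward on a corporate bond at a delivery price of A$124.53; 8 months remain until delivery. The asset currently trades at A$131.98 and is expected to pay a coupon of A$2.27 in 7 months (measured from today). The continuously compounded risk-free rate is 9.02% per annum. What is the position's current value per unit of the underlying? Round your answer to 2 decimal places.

A$12.56

PV(remaining coupons) I = 2.27·e^(−0.0902·7/12) = 2.1536
Current forward F = (S − I)·e^(rT) = (131.98 − 2.1536)·e^(0.0902·8/12) = 129.8264 × 1.061978 = 137.8728
Value (long) = (F − K)·e^(−rT) = (137.8728 − 124.53) × 0.941639 = 12.5641
Value = A$12.56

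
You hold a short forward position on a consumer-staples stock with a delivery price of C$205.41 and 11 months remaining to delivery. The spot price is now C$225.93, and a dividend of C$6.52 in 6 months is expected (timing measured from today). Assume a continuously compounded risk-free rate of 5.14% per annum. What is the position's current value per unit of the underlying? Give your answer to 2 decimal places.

PV(remaining dividends) I = 6.52·e^(−0.0514·6/12) = 6.3546
Current forward F = (S − I)·e^(rT) = (225.93 − 6.3546)·e^(0.0514·11/12) = 219.5754 × 1.048244 = 230.1686
Value (long) = (F − K)·e^(−rT) = (230.1686 − 205.41) × 0.953976 = 23.6191
Short position value = −(long value) = -C$23.62

-C$23.62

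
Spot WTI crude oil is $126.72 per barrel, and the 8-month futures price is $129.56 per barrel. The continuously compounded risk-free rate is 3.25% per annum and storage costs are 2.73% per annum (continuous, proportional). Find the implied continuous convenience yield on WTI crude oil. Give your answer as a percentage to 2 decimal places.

2.66%

F = S·e^((r+u−y)T) ⇒ (r+u−y) = ln(F/S)/T
ln(129.56/126.72) = 0.022164; /T ⇒ 0.033246
y = r + u − ln(F/S)/T = 0.0325 + 0.0273 − 0.033246 = 0.026554
y = 2.66%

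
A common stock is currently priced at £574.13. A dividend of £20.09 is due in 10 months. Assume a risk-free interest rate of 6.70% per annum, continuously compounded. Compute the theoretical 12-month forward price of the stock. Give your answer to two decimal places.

PV(dividends) I = 20.09·e^(−0.0670·10/12)
I = 18.9990
F = (S − I)·e^(rT) = (574.13 − 18.9990) · e^(0.0670·12/12)
= 555.1310 · e^0.067000 = 555.1310 × 1.069295 = £593.60

£593.60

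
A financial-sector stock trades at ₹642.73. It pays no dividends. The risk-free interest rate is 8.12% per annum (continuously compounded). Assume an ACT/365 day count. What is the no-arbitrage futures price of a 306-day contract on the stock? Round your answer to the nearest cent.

₹688.01

F = S·e^(rT) = 642.73 · e^(0.0812 × 306/365)
= 642.73 · e^0.068075 = 642.73 × 1.070446
F = ₹688.01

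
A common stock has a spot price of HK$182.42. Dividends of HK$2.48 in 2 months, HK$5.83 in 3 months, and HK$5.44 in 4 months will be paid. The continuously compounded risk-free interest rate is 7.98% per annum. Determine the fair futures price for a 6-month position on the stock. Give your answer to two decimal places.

HK$175.84

PV(dividends) I = 2.48·e^(−0.0798·2/12) + 5.83·e^(−0.0798·3/12) + 5.44·e^(−0.0798·4/12)
I = 2.4472 + 5.7148 + 5.2972 = 13.4592
F = (S − I)·e^(rT) = (182.42 − 13.4592) · e^(0.0798·6/12)
= 168.9608 · e^0.039900 = 168.9608 × 1.040707 = HK$175.84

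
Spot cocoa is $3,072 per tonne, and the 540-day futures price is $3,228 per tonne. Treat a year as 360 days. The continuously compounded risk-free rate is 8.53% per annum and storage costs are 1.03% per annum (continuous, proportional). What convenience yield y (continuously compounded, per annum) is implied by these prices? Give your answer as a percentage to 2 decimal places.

F = S·e^((r+u−y)T) ⇒ (r+u−y) = ln(F/S)/T
ln(3228/3072) = 0.049534; /T ⇒ 0.033023
y = r + u − ln(F/S)/T = 0.0853 + 0.0103 − 0.033023 = 0.062577
y = 6.26%

6.26%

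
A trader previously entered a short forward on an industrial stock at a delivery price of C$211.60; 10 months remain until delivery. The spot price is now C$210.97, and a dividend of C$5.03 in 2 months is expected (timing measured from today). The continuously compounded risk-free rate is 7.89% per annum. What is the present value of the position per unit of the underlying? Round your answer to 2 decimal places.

PV(remaining dividends) I = 5.03·e^(−0.0789·2/12) = 4.9643
Current forward F = (S − I)·e^(rT) = (210.97 − 4.9643)·e^(0.0789·10/12) = 206.0057 × 1.067960 = 220.0058
Value (long) = (F − K)·e^(−rT) = (220.0058 − 211.60) × 0.936365 = 7.8709
Short position value = −(long value) = -C$7.87

-C$7.87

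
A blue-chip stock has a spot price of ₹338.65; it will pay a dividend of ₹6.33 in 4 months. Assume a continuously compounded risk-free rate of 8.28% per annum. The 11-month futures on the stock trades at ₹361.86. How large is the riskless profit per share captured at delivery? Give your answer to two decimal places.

₹3.15 per share

PV(dividends) I = 6.33·e^(−0.0828·4/12) = 6.1577
Fair futures F* = (S − I)·e^(rT) = (338.65 − 6.1577)·e^0.075900 = 332.4923 × 1.078855 = 358.7110
Market ₹361.86 > fair 358.7110: forward overpriced → cash-and-carry (borrow at r, buy the stock and collect the dividends, short the forward).
Profit at T = |F_mkt − F*| = |361.86 − 358.7110| = ₹3.15 per share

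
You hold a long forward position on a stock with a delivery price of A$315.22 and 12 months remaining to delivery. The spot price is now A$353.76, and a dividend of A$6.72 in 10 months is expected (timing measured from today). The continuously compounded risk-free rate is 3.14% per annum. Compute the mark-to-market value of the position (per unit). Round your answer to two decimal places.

PV(remaining dividends) I = 6.72·e^(−0.0314·10/12) = 6.5464
Current forward F = (S − I)·e^(rT) = (353.76 − 6.5464)·e^(0.0314·12/12) = 347.2136 × 1.031898 = 358.2890
Value (long) = (F − K)·e^(−rT) = (358.2890 − 315.22) × 0.969088 = 41.7377
Value = A$41.74

A$41.74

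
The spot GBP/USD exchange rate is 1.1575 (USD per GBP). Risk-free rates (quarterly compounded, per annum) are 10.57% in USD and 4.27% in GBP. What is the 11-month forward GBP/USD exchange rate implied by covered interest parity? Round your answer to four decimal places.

By covered interest parity, F = S · (1+r_USD/4)^(4T) / (1+r_GBP/4)^(4T)
= 1.1575 × 1.100356 / 1.039702 = 1.1575 × 1.058338
F = 1.2250 USD per GBP

1.2250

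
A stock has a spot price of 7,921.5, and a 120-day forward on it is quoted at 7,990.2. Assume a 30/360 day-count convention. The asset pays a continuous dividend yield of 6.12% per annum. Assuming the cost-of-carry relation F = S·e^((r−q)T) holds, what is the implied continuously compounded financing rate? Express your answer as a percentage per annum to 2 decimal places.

8.71%

From F = S·e^((r−q)T): (r − q) = ln(F/S)/T
ln(7990.2/7921.5) = ln(1.008673) = 0.008636
(r − q) = 0.008636 / (120/360) = 0.025908
r = ln(F/S)/T + q = 0.025908 + 0.0612 = 0.087108
r = 8.71%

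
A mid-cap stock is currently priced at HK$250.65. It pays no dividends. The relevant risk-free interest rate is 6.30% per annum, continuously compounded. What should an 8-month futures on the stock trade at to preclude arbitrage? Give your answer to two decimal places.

HK$261.40

F = S·e^(rT) = 250.65 · e^(0.0630 × 8/12)
= 250.65 · e^0.042000 = 250.65 × 1.042894
F = HK$261.40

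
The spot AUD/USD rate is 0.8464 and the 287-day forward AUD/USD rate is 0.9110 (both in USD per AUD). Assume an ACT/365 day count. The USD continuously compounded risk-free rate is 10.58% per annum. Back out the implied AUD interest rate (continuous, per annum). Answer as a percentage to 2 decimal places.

F = S·e^((r_USD − r_AUD)T) ⇒ r_AUD = r_USD − ln(F/S)/T
ln(0.9110/0.8464) = 0.073551; /(287/365) = 0.093540
r_AUD = 0.1058 − 0.093540 = 0.012260
r_AUD = 1.23%

1.23%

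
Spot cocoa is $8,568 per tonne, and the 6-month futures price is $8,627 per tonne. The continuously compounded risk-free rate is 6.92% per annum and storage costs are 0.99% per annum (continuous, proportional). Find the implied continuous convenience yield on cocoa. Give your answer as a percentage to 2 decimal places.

F = S·e^((r+u−y)T) ⇒ (r+u−y) = ln(F/S)/T
ln(8627/8568) = 0.006862; /T ⇒ 0.013724
y = r + u − ln(F/S)/T = 0.0692 + 0.0099 − 0.013724 = 0.065376
y = 6.54%

6.54%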